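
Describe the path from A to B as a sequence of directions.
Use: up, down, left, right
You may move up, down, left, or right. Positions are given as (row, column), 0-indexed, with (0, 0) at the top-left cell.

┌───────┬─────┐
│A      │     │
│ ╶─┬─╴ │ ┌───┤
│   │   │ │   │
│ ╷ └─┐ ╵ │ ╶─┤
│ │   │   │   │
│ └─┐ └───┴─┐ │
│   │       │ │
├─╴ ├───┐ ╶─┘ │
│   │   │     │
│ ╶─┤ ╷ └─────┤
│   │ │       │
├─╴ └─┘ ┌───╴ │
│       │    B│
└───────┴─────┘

Finding the path and converting it to directions:
Path through cells: (0,0) → (1,0) → (2,0) → (3,0) → (3,1) → (4,1) → (4,0) → (5,0) → (5,1) → (6,1) → (6,2) → (6,3) → (5,3) → (5,4) → (5,5) → (5,6) → (6,6)
Directions: down, down, down, right, down, left, down, right, down, right, right, up, right, right, right, down

Solution:

┌───────┬─────┐
│A      │     │
│ ╶─┬─╴ │ ┌───┤
│↓  │   │ │   │
│ ╷ └─┐ ╵ │ ╶─┤
│↓│   │   │   │
│ └─┐ └───┴─┐ │
│↳ ↓│       │ │
├─╴ ├───┐ ╶─┘ │
│↓ ↲│   │     │
│ ╶─┤ ╷ └─────┤
│↳ ↓│ │↱ → → ↓│
├─╴ └─┘ ┌───╴ │
│  ↳ → ↑│    B│
└───────┴─────┘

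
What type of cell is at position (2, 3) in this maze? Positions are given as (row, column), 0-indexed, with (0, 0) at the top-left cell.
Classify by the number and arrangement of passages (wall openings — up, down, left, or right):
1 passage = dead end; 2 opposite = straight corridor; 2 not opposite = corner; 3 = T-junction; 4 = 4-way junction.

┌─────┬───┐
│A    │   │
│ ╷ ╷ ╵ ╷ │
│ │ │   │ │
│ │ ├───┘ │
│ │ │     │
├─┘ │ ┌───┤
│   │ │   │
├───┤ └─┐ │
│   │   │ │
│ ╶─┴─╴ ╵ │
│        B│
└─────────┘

Checking cell at (2, 3):
Number of passages: 2
Cell type: straight corridor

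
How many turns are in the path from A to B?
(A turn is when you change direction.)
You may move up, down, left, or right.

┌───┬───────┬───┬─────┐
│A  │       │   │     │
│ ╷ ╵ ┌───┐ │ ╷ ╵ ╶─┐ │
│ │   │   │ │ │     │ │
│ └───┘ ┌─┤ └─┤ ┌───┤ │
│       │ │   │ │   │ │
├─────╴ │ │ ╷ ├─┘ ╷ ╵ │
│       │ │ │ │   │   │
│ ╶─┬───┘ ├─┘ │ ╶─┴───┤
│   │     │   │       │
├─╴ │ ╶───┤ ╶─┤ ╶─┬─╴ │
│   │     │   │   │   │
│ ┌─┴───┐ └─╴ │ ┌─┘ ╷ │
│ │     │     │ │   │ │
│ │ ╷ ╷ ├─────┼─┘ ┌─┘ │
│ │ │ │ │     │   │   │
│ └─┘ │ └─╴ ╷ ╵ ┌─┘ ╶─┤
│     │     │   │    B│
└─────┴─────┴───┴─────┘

Directions: down, down, right, right, right, down, left, left, left, down, right, down, left, down, down, down, right, right, up, up, right, down, down, right, right, up, right, down, right, up, right, up, right, up, right, down, down, left, down, right
Number of turns: 27

Solution:

┌───┬───────┬───┬─────┐
│A  │       │   │     │
│ ╷ ╵ ┌───┐ │ ╷ ╵ ╶─┐ │
│↓│   │   │ │ │     │ │
│ └───┘ ┌─┤ └─┤ ┌───┤ │
│↳ → → ↓│ │   │ │   │ │
├─────╴ │ │ ╷ ├─┘ ╷ ╵ │
│↓ ← ← ↲│ │ │ │   │   │
│ ╶─┬───┘ ├─┘ │ ╶─┴───┤
│↳ ↓│     │   │       │
├─╴ │ ╶───┤ ╶─┤ ╶─┬─╴ │
│↓ ↲│     │   │   │↱ ↓│
│ ┌─┴───┐ └─╴ │ ┌─┘ ╷ │
│↓│  ↱ ↓│     │ │↱ ↑│↓│
│ │ ╷ ╷ ├─────┼─┘ ┌─┘ │
│↓│ │↑│↓│  ↱ ↓│↱ ↑│↓ ↲│
│ └─┘ │ └─╴ ╷ ╵ ┌─┘ ╶─┤
│↳ → ↑│↳ → ↑│↳ ↑│  ↳ B│
└─────┴─────┴───┴─────┘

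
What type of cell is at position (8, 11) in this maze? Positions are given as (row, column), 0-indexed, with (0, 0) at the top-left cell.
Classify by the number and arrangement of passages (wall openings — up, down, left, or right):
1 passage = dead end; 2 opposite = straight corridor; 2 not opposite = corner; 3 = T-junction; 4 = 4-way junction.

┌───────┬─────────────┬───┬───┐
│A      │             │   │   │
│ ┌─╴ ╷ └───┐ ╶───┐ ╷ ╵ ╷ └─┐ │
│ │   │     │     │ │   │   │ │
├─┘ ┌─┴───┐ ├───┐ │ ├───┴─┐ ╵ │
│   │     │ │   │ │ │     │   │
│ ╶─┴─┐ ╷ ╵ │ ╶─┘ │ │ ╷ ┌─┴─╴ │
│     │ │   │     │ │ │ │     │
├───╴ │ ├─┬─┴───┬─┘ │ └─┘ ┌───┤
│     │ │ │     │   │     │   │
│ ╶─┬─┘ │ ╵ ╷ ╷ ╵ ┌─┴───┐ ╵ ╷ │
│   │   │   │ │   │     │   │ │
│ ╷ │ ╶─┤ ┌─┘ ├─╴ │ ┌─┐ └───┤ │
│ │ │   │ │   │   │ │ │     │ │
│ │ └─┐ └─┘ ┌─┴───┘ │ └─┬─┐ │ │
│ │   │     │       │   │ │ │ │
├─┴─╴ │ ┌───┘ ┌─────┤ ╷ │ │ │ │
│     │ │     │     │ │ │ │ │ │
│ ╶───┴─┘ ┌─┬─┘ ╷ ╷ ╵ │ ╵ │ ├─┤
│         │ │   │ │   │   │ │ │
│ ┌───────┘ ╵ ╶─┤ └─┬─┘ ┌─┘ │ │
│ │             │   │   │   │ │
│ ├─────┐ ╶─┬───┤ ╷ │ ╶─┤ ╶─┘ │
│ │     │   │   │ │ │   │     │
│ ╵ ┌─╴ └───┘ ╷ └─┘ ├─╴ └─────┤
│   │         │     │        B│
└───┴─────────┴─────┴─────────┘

Checking cell at (8, 11):
Number of passages: 2
Cell type: straight corridor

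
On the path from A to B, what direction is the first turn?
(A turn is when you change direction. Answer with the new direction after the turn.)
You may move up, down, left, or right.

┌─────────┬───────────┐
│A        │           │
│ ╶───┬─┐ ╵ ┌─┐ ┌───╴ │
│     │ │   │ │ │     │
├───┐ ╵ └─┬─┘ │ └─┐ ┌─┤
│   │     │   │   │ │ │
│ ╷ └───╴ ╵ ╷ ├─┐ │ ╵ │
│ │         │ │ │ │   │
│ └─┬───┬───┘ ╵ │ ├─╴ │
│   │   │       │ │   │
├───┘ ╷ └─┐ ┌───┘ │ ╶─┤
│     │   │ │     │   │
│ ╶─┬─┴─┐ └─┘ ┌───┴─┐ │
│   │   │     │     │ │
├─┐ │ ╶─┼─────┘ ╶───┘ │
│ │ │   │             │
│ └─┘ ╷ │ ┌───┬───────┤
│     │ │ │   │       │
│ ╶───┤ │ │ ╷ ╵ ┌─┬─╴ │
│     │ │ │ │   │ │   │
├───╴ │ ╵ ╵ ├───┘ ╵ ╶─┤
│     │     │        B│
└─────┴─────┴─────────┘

Directions: right, right, right, right, down, right, up, right, right, right, right, right, down, left, down, down, right, down, left, down, right, down, down, left, left, left, left, left, left, down, down, down, right, up, up, right, down, right, up, right, right, right, down, left, down, right
First turn direction: down

Solution:

┌─────────┬───────────┐
│A → → → ↓│↱ → → → → ↓│
│ ╶───┬─┐ ╵ ┌─┐ ┌───╴ │
│     │ │↳ ↑│ │ │  ↓ ↲│
├───┐ ╵ └─┬─┘ │ └─┐ ┌─┤
│   │     │   │   │↓│ │
│ ╷ └───╴ ╵ ╷ ├─┐ │ ╵ │
│ │         │ │ │ │↳ ↓│
│ └─┬───┬───┘ ╵ │ ├─╴ │
│   │   │       │ │↓ ↲│
├───┘ ╷ └─┐ ┌───┘ │ ╶─┤
│     │   │ │     │↳ ↓│
│ ╶─┬─┴─┐ └─┘ ┌───┴─┐ │
│   │   │     │     │↓│
├─┐ │ ╶─┼─────┘ ╶───┘ │
│ │ │   │↓ ← ← ← ← ← ↲│
│ └─┘ ╷ │ ┌───┬───────┤
│     │ │↓│↱ ↓│↱ → → ↓│
│ ╶───┤ │ │ ╷ ╵ ┌─┬─╴ │
│     │ │↓│↑│↳ ↑│ │↓ ↲│
├───╴ │ ╵ ╵ ├───┘ ╵ ╶─┤
│     │  ↳ ↑│      ↳ B│
└─────┴─────┴─────────┘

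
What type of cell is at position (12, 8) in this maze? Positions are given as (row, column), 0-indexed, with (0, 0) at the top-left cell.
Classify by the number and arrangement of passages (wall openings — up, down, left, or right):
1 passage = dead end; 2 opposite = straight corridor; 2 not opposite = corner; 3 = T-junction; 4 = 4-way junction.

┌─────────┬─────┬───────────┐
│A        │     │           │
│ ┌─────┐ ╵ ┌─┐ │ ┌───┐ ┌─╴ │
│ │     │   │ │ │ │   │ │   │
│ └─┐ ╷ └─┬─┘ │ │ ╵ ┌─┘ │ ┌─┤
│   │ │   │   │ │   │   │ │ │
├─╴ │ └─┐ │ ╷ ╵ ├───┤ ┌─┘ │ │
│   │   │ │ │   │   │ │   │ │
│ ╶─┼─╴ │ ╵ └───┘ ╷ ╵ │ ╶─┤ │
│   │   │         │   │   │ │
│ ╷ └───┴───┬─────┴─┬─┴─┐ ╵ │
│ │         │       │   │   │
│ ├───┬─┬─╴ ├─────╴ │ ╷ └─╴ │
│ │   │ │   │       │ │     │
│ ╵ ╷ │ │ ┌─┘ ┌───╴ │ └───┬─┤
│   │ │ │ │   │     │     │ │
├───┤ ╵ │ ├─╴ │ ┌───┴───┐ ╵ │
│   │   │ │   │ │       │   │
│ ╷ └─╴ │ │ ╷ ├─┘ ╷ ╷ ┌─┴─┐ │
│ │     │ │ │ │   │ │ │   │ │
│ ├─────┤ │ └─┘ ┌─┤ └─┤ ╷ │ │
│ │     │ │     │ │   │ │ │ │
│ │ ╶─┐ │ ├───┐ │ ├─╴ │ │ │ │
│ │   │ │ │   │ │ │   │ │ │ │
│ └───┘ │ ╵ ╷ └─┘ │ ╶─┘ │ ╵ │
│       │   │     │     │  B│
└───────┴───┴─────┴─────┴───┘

Checking cell at (12, 8):
Number of passages: 2
Cell type: corner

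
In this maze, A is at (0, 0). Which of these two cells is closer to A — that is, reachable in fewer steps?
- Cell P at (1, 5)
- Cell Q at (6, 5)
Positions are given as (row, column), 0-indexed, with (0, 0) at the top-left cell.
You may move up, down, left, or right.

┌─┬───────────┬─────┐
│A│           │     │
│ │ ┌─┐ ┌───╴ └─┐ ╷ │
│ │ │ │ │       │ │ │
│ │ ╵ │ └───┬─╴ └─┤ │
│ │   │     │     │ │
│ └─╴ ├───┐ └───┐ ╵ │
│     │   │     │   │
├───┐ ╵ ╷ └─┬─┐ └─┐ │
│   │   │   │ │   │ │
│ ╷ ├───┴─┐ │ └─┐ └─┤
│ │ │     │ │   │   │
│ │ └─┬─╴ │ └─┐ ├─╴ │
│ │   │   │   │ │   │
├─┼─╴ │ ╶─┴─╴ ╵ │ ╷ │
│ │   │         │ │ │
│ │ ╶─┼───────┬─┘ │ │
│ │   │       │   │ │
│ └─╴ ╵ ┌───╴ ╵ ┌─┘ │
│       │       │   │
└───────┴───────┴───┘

Shortest path A → P at (1, 5): 16 steps
Shortest path A → Q at (6, 5): 13 steps

Q is closer (13 steps vs 16 steps).

Path to P:

┌─┬───────────┬─────┐
│A│↱ → → → → ↓│     │
│ │ ┌─┐ ┌───╴ └─┐ ╷ │
│↓│↑│ │ │  P ↲  │ │ │
│ │ ╵ │ └───┬─╴ └─┤ │
│↓│↑ ↰│     │     │ │
│ └─╴ ├───┐ └───┐ ╵ │
│↳ → ↑│   │     │   │
├───┐ ╵ ╷ └─┬─┐ └─┐ │
│   │   │   │ │   │ │
│ ╷ ├───┴─┐ │ └─┐ └─┤
│ │ │     │ │   │   │
│ │ └─┬─╴ │ └─┐ ├─╴ │
│ │   │   │   │ │   │
├─┼─╴ │ ╶─┴─╴ ╵ │ ╷ │
│ │   │         │ │ │
│ │ ╶─┼───────┬─┘ │ │
│ │   │       │   │ │
│ └─╴ ╵ ┌───╴ ╵ ┌─┘ │
│       │       │   │
└───────┴───────┴───┘

Path to Q:

┌─┬───────────┬─────┐
│A│           │     │
│ │ ┌─┐ ┌───╴ └─┐ ╷ │
│↓│ │ │ │       │ │ │
│ │ ╵ │ └───┬─╴ └─┤ │
│↓│   │     │     │ │
│ └─╴ ├───┐ └───┐ ╵ │
│↳ → ↓│↱ ↓│     │   │
├───┐ ╵ ╷ └─┬─┐ └─┐ │
│   │↳ ↑│↳ ↓│ │   │ │
│ ╷ ├───┴─┐ │ └─┐ └─┤
│ │ │     │↓│   │   │
│ │ └─┬─╴ │ └─┐ ├─╴ │
│ │   │   │Q  │ │   │
├─┼─╴ │ ╶─┴─╴ ╵ │ ╷ │
│ │   │         │ │ │
│ │ ╶─┼───────┬─┘ │ │
│ │   │       │   │ │
│ └─╴ ╵ ┌───╴ ╵ ┌─┘ │
│       │       │   │
└───────┴───────┴───┘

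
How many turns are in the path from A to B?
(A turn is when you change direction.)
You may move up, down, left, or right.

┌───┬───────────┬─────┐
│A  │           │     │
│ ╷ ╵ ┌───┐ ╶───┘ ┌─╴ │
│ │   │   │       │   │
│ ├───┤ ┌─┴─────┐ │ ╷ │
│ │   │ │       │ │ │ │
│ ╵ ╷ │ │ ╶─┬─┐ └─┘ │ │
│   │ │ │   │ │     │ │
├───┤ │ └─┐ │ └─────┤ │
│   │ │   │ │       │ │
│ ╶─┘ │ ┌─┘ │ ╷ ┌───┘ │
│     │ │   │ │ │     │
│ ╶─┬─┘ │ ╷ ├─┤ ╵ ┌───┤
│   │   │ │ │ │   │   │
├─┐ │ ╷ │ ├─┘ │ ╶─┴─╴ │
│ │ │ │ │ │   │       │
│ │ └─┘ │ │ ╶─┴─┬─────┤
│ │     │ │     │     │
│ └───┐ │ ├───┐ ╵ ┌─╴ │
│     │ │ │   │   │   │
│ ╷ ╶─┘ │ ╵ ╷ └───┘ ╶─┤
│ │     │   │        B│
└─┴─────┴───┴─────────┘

Directions: right, down, right, up, right, right, right, down, right, right, right, up, right, right, down, left, down, down, left, left, up, left, left, left, down, right, down, down, left, down, down, down, down, down, right, up, right, down, right, right, right, right
Number of turns: 24

Solution:

┌───┬───────────┬─────┐
│A ↓│↱ → → ↓    │↱ → ↓│
│ ╷ ╵ ┌───┐ ╶───┘ ┌─╴ │
│ │↳ ↑│   │↳ → → ↑│↓ ↲│
│ ├───┤ ┌─┴─────┐ │ ╷ │
│ │   │ │↓ ← ← ↰│ │↓│ │
│ ╵ ╷ │ │ ╶─┬─┐ └─┘ │ │
│   │ │ │↳ ↓│ │↑ ← ↲│ │
├───┤ │ └─┐ │ └─────┤ │
│   │ │   │↓│       │ │
│ ╶─┘ │ ┌─┘ │ ╷ ┌───┘ │
│     │ │↓ ↲│ │ │     │
│ ╶─┬─┘ │ ╷ ├─┤ ╵ ┌───┤
│   │   │↓│ │ │   │   │
├─┐ │ ╷ │ ├─┘ │ ╶─┴─╴ │
│ │ │ │ │↓│   │       │
│ │ └─┘ │ │ ╶─┴─┬─────┤
│ │     │↓│     │     │
│ └───┐ │ ├───┐ ╵ ┌─╴ │
│     │ │↓│↱ ↓│   │   │
│ ╷ ╶─┘ │ ╵ ╷ └───┘ ╶─┤
│ │     │↳ ↑│↳ → → → B│
└─┴─────┴───┴─────────┘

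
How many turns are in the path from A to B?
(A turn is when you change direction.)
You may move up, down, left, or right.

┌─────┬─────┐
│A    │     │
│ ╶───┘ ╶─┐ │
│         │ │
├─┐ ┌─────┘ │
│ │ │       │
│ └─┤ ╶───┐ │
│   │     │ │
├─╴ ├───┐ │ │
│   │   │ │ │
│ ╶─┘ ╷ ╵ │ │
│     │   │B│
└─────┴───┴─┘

Directions: down, right, right, right, up, right, right, down, down, down, down, down
Number of turns: 4

Solution:

┌─────┬─────┐
│A    │↱ → ↓│
│ ╶───┘ ╶─┐ │
│↳ → → ↑  │↓│
├─┐ ┌─────┘ │
│ │ │      ↓│
│ └─┤ ╶───┐ │
│   │     │↓│
├─╴ ├───┐ │ │
│   │   │ │↓│
│ ╶─┘ ╷ ╵ │ │
│     │   │B│
└─────┴───┴─┘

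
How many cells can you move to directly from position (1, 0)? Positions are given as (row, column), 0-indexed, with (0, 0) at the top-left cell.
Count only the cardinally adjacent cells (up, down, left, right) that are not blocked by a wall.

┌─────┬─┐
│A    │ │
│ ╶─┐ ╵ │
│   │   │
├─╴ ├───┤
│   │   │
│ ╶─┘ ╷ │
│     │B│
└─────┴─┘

Checking passable neighbors of (1, 0):
Neighbors: (0, 0), (1, 1)
Count: 2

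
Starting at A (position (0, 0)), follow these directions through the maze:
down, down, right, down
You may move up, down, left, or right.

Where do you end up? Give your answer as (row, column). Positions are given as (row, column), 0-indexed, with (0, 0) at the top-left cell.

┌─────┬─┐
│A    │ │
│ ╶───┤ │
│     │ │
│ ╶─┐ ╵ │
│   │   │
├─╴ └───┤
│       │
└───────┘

Following directions step by step:
Start: (0, 0)
  down: (0, 0) → (1, 0)
  down: (1, 0) → (2, 0)
  right: (2, 0) → (2, 1)
  down: (2, 1) → (3, 1)
Final position: (3, 1)

Path taken:

┌─────┬─┐
│A    │ │
│ ╶───┤ │
│↓    │ │
│ ╶─┐ ╵ │
│↳ ↓│   │
├─╴ └───┤
│  B    │
└───────┘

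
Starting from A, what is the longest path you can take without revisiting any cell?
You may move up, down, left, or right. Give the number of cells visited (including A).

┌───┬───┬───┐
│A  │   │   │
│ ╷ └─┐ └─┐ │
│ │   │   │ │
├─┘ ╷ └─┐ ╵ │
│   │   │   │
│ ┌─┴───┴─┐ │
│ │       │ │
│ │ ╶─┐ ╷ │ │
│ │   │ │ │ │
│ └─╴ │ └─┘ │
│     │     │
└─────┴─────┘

Finding longest simple path using DFS:
Start: (0, 0)
Longest path visits 27 cells
Path: A → right → down → down → left → down → down → down → right → right → up → left → up → right → right → down → down → right → right → up → up → up → left → up → left → up → left

Solution:

┌───┬───┬───┐
│A ↓│B ↰│   │
│ ╷ └─┐ └─┐ │
│ │↓  │↑ ↰│ │
├─┘ ╷ └─┐ ╵ │
│↓ ↲│   │↑ ↰│
│ ┌─┴───┴─┐ │
│↓│↱ → ↓  │↑│
│ │ ╶─┐ ╷ │ │
│↓│↑ ↰│↓│ │↑│
│ └─╴ │ └─┘ │
│↳ → ↑│↳ → ↑│
└─────┴─────┘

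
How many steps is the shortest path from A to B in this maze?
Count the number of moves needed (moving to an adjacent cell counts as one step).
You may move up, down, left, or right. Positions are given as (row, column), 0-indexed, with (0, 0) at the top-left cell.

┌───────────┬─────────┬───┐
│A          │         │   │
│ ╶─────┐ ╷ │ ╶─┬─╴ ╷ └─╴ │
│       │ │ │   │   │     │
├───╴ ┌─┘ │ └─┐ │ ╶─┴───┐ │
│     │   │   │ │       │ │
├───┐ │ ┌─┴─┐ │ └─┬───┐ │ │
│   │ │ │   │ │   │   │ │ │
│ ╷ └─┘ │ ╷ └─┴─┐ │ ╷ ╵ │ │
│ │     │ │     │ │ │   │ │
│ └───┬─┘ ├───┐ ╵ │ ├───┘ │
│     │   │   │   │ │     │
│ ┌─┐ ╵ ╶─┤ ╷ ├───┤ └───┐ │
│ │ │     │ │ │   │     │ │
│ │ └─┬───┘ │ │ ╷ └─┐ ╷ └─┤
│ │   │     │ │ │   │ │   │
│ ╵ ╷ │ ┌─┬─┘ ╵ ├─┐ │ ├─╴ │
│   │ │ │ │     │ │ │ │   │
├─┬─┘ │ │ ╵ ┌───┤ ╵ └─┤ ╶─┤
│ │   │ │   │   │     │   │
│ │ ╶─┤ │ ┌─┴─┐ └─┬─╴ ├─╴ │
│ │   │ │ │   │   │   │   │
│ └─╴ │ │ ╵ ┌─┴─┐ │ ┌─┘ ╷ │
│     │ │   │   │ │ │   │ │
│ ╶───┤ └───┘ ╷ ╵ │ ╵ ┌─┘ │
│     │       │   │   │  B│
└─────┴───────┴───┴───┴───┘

Using BFS to find shortest path:
Start: (0, 0), End: (12, 12)
Path found:
(0,0) → (0,1) → (0,2) → (0,3) → (0,4) → (1,4) → (2,4) → (2,3) → (3,3) → (4,3) → (4,2) → (4,1) → (3,1) → (3,0) → (4,0) → (5,0) → (5,1) → (5,2) → (6,2) → (6,3) → (5,3) → (5,4) → (4,4) → (3,4) → (3,5) → (4,5) → (4,6) → (4,7) → (5,7) → (5,8) → (4,8) → (3,8) → (3,7) → (2,7) → (1,7) → (1,6) → (0,6) → (0,7) → (0,8) → (0,9) → (1,9) → (1,8) → (2,8) → (2,9) → (2,10) → (2,11) → (3,11) → (4,11) → (4,10) → (3,10) → (3,9) → (4,9) → (5,9) → (6,9) → (6,10) → (6,11) → (7,11) → (7,12) → (8,12) → (8,11) → (9,11) → (9,12) → (10,12) → (11,12) → (12,12)
Number of steps: 64

Solution:

┌───────────┬─────────┬───┐
│A → → → ↓  │↱ → → ↓  │   │
│ ╶─────┐ ╷ │ ╶─┬─╴ ╷ └─╴ │
│       │↓│ │↑ ↰│↓ ↲│     │
├───╴ ┌─┘ │ └─┐ │ ╶─┴───┐ │
│     │↓ ↲│   │↑│↳ → → ↓│ │
├───┐ │ ┌─┴─┐ │ └─┬───┐ │ │
│↓ ↰│ │↓│↱ ↓│ │↑ ↰│↓ ↰│↓│ │
│ ╷ └─┘ │ ╷ └─┴─┐ │ ╷ ╵ │ │
│↓│↑ ← ↲│↑│↳ → ↓│↑│↓│↑ ↲│ │
│ └───┬─┘ ├───┐ ╵ │ ├───┘ │
│↳ → ↓│↱ ↑│   │↳ ↑│↓│     │
│ ┌─┐ ╵ ╶─┤ ╷ ├───┤ └───┐ │
│ │ │↳ ↑  │ │ │   │↳ → ↓│ │
│ │ └─┬───┘ │ │ ╷ └─┐ ╷ └─┤
│ │   │     │ │ │   │ │↳ ↓│
│ ╵ ╷ │ ┌─┬─┘ ╵ ├─┐ │ ├─╴ │
│   │ │ │ │     │ │ │ │↓ ↲│
├─┬─┘ │ │ ╵ ┌───┤ ╵ └─┤ ╶─┤
│ │   │ │   │   │     │↳ ↓│
│ │ ╶─┤ │ ┌─┴─┐ └─┬─╴ ├─╴ │
│ │   │ │ │   │   │   │  ↓│
│ └─╴ │ │ ╵ ┌─┴─┐ │ ┌─┘ ╷ │
│     │ │   │   │ │ │   │↓│
│ ╶───┤ └───┘ ╷ ╵ │ ╵ ┌─┘ │
│     │       │   │   │  B│
└─────┴───────┴───┴───┴───┘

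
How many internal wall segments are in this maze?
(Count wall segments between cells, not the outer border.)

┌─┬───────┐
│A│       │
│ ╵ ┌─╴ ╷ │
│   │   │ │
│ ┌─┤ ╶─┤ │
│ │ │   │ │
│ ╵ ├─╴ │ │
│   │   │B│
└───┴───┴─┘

Counting internal wall segments:
Total internal walls: 12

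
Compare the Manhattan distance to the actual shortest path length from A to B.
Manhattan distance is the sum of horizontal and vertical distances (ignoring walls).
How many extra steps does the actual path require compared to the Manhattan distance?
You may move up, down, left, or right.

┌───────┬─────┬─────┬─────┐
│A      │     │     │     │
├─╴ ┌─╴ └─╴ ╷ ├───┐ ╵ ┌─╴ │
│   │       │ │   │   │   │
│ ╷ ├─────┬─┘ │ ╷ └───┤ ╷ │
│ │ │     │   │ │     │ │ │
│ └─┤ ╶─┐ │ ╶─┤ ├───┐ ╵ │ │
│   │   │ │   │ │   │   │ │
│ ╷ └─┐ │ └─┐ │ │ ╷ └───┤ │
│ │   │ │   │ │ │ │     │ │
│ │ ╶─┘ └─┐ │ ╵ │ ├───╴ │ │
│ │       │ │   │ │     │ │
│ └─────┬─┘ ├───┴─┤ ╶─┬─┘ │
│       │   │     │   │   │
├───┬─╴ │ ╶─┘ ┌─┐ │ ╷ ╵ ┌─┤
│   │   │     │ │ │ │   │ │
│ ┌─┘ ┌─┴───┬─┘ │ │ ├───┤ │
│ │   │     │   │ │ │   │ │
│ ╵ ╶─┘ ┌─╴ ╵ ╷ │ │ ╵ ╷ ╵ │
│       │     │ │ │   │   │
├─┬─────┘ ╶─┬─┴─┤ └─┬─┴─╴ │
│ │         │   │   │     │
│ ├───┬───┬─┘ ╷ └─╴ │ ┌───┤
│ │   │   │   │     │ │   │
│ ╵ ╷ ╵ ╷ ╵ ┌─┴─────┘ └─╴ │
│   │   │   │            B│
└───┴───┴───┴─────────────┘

Manhattan distance: |12 - 0| + |12 - 0| = 24
Actual path length: 54
Extra steps: 54 - 24 = 30

Solution:

┌───────┬─────┬─────┬─────┐
│A → → ↓│  ↱ ↓│     │     │
├─╴ ┌─╴ └─╴ ╷ ├───┐ ╵ ┌─╴ │
│   │  ↳ → ↑│↓│↱ ↓│   │↱ ↓│
│ ╷ ├─────┬─┘ │ ╷ └───┤ ╷ │
│ │ │     │↓ ↲│↑│↳ → ↓│↑│↓│
│ └─┤ ╶─┐ │ ╶─┤ ├───┐ ╵ │ │
│   │   │ │↳ ↓│↑│   │↳ ↑│↓│
│ ╷ └─┐ │ └─┐ │ │ ╷ └───┤ │
│ │   │ │   │↓│↑│ │     │↓│
│ │ ╶─┘ └─┐ │ ╵ │ ├───╴ │ │
│ │       │ │↳ ↑│ │     │↓│
│ └─────┬─┘ ├───┴─┤ ╶─┬─┘ │
│       │   │     │↓ ↰│↓ ↲│
├───┬─╴ │ ╶─┘ ┌─┐ │ ╷ ╵ ┌─┤
│   │   │     │ │ │↓│↑ ↲│ │
│ ┌─┘ ┌─┴───┬─┘ │ │ ├───┤ │
│ │   │     │   │ │↓│↱ ↓│ │
│ ╵ ╶─┘ ┌─╴ ╵ ╷ │ │ ╵ ╷ ╵ │
│       │     │ │ │↳ ↑│↳ ↓│
├─┬─────┘ ╶─┬─┴─┤ └─┬─┴─╴ │
│ │         │   │   │↓ ← ↲│
│ ├───┬───┬─┘ ╷ └─╴ │ ┌───┤
│ │   │   │   │     │↓│   │
│ ╵ ╷ ╵ ╷ ╵ ┌─┴─────┘ └─╴ │
│   │   │   │        ↳ → B│
└───┴───┴───┴─────────────┘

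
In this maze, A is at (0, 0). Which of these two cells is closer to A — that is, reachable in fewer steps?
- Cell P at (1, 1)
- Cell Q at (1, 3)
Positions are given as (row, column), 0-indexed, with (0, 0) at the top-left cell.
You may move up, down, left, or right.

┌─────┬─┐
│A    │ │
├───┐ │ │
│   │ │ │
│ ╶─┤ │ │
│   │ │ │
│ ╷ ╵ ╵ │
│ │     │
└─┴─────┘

Shortest path A → P at (1, 1): 10 steps
Shortest path A → Q at (1, 3): 8 steps

Q is closer (8 steps vs 10 steps).

Path to P:

┌─────┬─┐
│A → ↓│ │
├───┐ │ │
│↱ P│↓│ │
│ ╶─┤ │ │
│↑ ↰│↓│ │
│ ╷ ╵ ╵ │
│ │↑ ↲  │
└─┴─────┘

Path to Q:

┌─────┬─┐
│A → ↓│ │
├───┐ │ │
│   │↓│Q│
│ ╶─┤ │ │
│   │↓│↑│
│ ╷ ╵ ╵ │
│ │  ↳ ↑│
└─┴─────┘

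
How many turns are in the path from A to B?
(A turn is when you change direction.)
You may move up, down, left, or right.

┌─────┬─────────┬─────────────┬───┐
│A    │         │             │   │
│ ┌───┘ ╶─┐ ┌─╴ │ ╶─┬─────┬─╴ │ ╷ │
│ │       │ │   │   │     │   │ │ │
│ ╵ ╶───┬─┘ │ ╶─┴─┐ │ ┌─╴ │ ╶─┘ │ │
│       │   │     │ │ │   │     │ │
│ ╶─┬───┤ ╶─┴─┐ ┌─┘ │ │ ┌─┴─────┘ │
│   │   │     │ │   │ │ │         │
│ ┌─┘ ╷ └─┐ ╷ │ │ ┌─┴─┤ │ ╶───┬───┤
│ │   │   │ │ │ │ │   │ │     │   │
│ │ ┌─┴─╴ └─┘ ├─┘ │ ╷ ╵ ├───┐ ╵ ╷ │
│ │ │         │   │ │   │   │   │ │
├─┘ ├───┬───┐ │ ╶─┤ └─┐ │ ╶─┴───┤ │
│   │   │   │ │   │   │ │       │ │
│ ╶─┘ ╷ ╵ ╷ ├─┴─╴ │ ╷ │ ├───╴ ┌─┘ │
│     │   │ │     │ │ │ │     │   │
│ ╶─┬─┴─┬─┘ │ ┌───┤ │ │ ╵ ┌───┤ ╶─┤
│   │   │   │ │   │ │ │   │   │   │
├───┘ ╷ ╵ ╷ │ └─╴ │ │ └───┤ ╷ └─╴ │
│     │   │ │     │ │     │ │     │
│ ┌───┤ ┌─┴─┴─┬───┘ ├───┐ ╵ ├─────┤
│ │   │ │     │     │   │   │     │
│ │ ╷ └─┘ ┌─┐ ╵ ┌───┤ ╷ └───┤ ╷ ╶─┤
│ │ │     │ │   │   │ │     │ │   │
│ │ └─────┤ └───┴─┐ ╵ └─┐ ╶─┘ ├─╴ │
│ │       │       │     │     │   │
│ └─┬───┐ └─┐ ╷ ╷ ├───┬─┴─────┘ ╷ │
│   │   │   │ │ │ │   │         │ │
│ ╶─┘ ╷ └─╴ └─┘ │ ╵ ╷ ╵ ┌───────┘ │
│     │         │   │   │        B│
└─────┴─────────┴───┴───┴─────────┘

Directions: down, down, right, up, right, right, up, right, right, down, down, left, down, right, right, down, down, left, left, up, left, up, left, down, left, down, down, left, down, right, right, up, right, down, right, up, right, down, down, left, down, left, up, left, down, left, left, down, down, down, down, down, right, right, up, right, down, right, right, right, right, up, up, right, down, down, right, up, right, down, right, up, right, right, right, right, up, right, down, down
Number of turns: 54

Solution:

┌─────┬─────────┬─────────────┬───┐
│A    │↱ → ↓    │             │   │
│ ┌───┘ ╶─┐ ┌─╴ │ ╶─┬─────┬─╴ │ ╷ │
│↓│↱ → ↑  │↓│   │   │     │   │ │ │
│ ╵ ╶───┬─┘ │ ╶─┴─┐ │ ┌─╴ │ ╶─┘ │ │
│↳ ↑    │↓ ↲│     │ │ │   │     │ │
│ ╶─┬───┤ ╶─┴─┐ ┌─┘ │ │ ┌─┴─────┘ │
│   │↓ ↰│↳ → ↓│ │   │ │ │         │
│ ┌─┘ ╷ └─┐ ╷ │ │ ┌─┴─┤ │ ╶───┬───┤
│ │↓ ↲│↑ ↰│ │↓│ │ │   │ │     │   │
│ │ ┌─┴─╴ └─┘ ├─┘ │ ╷ ╵ ├───┐ ╵ ╷ │
│ │↓│    ↑ ← ↲│   │ │   │   │   │ │
├─┘ ├───┬───┐ │ ╶─┤ └─┐ │ ╶─┴───┤ │
│↓ ↲│↱ ↓│↱ ↓│ │   │   │ │       │ │
│ ╶─┘ ╷ ╵ ╷ ├─┴─╴ │ ╷ │ ├───╴ ┌─┘ │
│↳ → ↑│↳ ↑│↓│     │ │ │ │     │   │
│ ╶─┬─┴─┬─┘ │ ┌───┤ │ │ ╵ ┌───┤ ╶─┤
│   │↓ ↰│↓ ↲│ │   │ │ │   │   │   │
├───┘ ╷ ╵ ╷ │ └─╴ │ │ └───┤ ╷ └─╴ │
│↓ ← ↲│↑ ↲│ │     │ │     │ │     │
│ ┌───┤ ┌─┴─┴─┬───┘ ├───┐ ╵ ├─────┤
│↓│   │ │     │     │   │   │     │
│ │ ╷ └─┘ ┌─┐ ╵ ┌───┤ ╷ └───┤ ╷ ╶─┤
│↓│ │     │ │   │   │ │     │ │   │
│ │ └─────┤ └───┴─┐ ╵ └─┐ ╶─┘ ├─╴ │
│↓│       │    ↱ ↓│     │     │↱ ↓│
│ └─┬───┐ └─┐ ╷ ╷ ├───┬─┴─────┘ ╷ │
│↓  │↱ ↓│   │ │↑│↓│↱ ↓│↱ → → → ↑│↓│
│ ╶─┘ ╷ └─╴ └─┘ │ ╵ ╷ ╵ ┌───────┘ │
│↳ → ↑│↳ → → → ↑│↳ ↑│↳ ↑│        B│
└─────┴─────────┴───┴───┴─────────┘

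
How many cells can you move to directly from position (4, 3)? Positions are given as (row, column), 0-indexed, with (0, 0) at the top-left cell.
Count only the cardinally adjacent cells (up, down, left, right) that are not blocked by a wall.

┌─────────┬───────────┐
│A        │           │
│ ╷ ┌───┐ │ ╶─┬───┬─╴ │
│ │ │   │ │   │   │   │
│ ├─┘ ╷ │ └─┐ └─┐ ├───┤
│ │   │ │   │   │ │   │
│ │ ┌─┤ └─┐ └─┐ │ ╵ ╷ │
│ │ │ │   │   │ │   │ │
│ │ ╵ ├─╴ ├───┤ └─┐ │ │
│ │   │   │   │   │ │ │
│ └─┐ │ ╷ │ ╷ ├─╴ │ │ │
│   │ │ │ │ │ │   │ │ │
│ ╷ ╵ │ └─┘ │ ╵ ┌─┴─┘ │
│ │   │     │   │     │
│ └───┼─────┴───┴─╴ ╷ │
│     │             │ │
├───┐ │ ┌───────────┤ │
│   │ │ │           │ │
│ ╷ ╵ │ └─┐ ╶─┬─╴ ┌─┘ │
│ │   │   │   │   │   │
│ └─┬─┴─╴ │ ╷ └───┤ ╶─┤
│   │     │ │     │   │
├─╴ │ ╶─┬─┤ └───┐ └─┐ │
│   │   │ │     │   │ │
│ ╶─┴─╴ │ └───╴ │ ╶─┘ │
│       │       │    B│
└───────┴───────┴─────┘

Checking passable neighbors of (4, 3):
Neighbors: (5, 3), (4, 4)
Count: 2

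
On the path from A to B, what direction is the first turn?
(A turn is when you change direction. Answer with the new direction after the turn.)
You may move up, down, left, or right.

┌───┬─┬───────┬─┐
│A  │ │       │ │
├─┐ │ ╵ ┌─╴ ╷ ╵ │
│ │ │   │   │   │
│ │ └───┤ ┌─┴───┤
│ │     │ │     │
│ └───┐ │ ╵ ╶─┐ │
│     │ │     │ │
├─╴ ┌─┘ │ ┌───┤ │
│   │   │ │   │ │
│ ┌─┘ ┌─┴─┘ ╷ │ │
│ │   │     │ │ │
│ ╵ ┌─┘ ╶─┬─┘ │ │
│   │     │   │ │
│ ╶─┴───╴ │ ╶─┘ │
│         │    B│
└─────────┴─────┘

Directions: right, down, down, right, right, down, down, left, down, left, down, left, down, right, right, right, right, up, left, up, right, right, up, right, down, down, left, down, right, right
First turn direction: down

Solution:

┌───┬─┬───────┬─┐
│A ↓│ │       │ │
├─┐ │ ╵ ┌─╴ ╷ ╵ │
│ │↓│   │   │   │
│ │ └───┤ ┌─┴───┤
│ │↳ → ↓│ │     │
│ └───┐ │ ╵ ╶─┐ │
│     │↓│     │ │
├─╴ ┌─┘ │ ┌───┤ │
│   │↓ ↲│ │↱ ↓│ │
│ ┌─┘ ┌─┴─┘ ╷ │ │
│ │↓ ↲│↱ → ↑│↓│ │
│ ╵ ┌─┘ ╶─┬─┘ │ │
│↓ ↲│  ↑ ↰│↓ ↲│ │
│ ╶─┴───╴ │ ╶─┘ │
│↳ → → → ↑│↳ → B│
└─────────┴─────┘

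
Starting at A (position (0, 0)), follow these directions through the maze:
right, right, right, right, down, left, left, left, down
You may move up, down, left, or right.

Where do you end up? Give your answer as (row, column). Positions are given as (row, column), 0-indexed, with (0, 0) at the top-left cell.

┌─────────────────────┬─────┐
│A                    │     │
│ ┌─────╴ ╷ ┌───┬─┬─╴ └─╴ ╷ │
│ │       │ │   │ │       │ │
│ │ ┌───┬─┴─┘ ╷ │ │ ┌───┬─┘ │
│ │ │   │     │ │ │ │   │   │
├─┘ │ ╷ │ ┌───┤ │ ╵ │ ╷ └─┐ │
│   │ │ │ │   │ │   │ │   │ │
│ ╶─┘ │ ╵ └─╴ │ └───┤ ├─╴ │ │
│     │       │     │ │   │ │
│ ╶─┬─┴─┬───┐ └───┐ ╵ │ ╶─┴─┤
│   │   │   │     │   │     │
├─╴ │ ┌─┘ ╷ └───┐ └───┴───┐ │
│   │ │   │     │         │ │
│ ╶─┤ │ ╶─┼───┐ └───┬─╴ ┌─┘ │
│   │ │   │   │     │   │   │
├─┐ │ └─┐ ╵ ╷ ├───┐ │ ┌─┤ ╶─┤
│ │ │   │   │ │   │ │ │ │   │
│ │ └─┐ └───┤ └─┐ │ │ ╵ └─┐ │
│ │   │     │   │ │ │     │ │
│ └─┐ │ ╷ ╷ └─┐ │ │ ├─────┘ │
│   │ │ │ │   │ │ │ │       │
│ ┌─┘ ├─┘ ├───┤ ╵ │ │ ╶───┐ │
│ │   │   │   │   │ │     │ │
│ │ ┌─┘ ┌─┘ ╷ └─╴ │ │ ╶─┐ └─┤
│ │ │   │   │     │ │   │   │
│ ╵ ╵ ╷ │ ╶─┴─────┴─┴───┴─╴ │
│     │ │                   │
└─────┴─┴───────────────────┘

Following directions step by step:
Start: (0, 0)
  right: (0, 0) → (0, 1)
  right: (0, 1) → (0, 2)
  right: (0, 2) → (0, 3)
  right: (0, 3) → (0, 4)
  down: (0, 4) → (1, 4)
  left: (1, 4) → (1, 3)
  left: (1, 3) → (1, 2)
  left: (1, 2) → (1, 1)
  down: (1, 1) → (2, 1)
Final position: (2, 1)

Path taken:

┌─────────────────────┬─────┐
│A → → → ↓            │     │
│ ┌─────╴ ╷ ┌───┬─┬─╴ └─╴ ╷ │
│ │↓ ← ← ↲│ │   │ │       │ │
│ │ ┌───┬─┴─┘ ╷ │ │ ┌───┬─┘ │
│ │B│   │     │ │ │ │   │   │
├─┘ │ ╷ │ ┌───┤ │ ╵ │ ╷ └─┐ │
│   │ │ │ │   │ │   │ │   │ │
│ ╶─┘ │ ╵ └─╴ │ └───┤ ├─╴ │ │
│     │       │     │ │   │ │
│ ╶─┬─┴─┬───┐ └───┐ ╵ │ ╶─┴─┤
│   │   │   │     │   │     │
├─╴ │ ┌─┘ ╷ └───┐ └───┴───┐ │
│   │ │   │     │         │ │
│ ╶─┤ │ ╶─┼───┐ └───┬─╴ ┌─┘ │
│   │ │   │   │     │   │   │
├─┐ │ └─┐ ╵ ╷ ├───┐ │ ┌─┤ ╶─┤
│ │ │   │   │ │   │ │ │ │   │
│ │ └─┐ └───┤ └─┐ │ │ ╵ └─┐ │
│ │   │     │   │ │ │     │ │
│ └─┐ │ ╷ ╷ └─┐ │ │ ├─────┘ │
│   │ │ │ │   │ │ │ │       │
│ ┌─┘ ├─┘ ├───┤ ╵ │ │ ╶───┐ │
│ │   │   │   │   │ │     │ │
│ │ ┌─┘ ┌─┘ ╷ └─╴ │ │ ╶─┐ └─┤
│ │ │   │   │     │ │   │   │
│ ╵ ╵ ╷ │ ╶─┴─────┴─┴───┴─╴ │
│     │ │                   │
└─────┴─┴───────────────────┘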